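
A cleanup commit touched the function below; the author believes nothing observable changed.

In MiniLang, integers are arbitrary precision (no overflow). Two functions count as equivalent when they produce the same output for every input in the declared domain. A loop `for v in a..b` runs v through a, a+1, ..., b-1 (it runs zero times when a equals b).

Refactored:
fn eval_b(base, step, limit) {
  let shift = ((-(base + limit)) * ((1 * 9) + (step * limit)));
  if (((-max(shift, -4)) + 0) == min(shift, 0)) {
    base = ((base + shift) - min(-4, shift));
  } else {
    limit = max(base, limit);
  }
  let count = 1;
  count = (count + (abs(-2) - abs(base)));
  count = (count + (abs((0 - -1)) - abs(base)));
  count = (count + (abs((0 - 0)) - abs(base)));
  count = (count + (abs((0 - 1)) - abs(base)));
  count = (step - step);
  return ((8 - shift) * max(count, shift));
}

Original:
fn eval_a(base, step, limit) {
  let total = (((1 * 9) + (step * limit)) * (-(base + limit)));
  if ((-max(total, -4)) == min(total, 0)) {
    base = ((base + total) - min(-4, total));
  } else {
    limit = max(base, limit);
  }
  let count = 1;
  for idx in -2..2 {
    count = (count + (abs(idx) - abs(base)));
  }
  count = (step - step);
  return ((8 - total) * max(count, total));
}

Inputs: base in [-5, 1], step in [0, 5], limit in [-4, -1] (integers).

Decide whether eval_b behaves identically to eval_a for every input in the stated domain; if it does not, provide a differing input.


Side by side, the visible changes include: constant usage differs, and statement counts differ, and loop structure differs, and arithmetic usage differs, and local variable names differ, and min/max/abs usage differs.
As a probe, take base=-5, step=3, limit=-4: eval_a runs total = -27; ((-max(total, -4)) == min(total, 0)) -> false; limit = -4; count = 1; [idx=-2]; count = -2; [idx=-1]; count = -6; [idx=0]; count = -11; [idx=1]; count = -15; count = 0; return 0; eval_b runs shift = -27; (((-max(shift, -4)) + 0) == min(shift, 0)) -> false; limit = -4; count = 1; count = -2; count = -6; count = -11; count = -15; count = 0; return 0; both end at 0.
Sweeping the whole domain (168 inputs) finds no disagreement.
verdict: equivalent


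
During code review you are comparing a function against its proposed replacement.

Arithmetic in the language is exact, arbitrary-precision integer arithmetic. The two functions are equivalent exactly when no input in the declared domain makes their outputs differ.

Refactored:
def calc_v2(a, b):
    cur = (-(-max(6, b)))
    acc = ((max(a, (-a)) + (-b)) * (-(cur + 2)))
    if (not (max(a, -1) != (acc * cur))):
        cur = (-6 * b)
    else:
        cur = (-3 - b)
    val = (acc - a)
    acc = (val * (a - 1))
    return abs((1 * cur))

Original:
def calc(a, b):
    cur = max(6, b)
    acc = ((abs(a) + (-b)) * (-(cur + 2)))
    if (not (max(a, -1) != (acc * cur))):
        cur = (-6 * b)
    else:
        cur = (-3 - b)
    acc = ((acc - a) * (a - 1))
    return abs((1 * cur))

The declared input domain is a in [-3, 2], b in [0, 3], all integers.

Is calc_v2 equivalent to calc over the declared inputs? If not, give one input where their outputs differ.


This is a faithful refactor — local variable names differ; and min/max/abs usage differs; and statement counts differ, but the computed results match everywhere.
Tracing a=2, b=3: calc: cur := 6 | acc := 8 | (not (max(a, -1) != (acc * cur))): false | cur := -6 | acc := 6 | result 6 | calc_v2: cur := 6 | acc := 8 | (not (max(a, -1) != (acc * cur))): false | cur := -6 | val := 6 | acc := 6 | result 6 — matching result 6.
Sweeping the whole domain (24 inputs) finds no disagreement.
verdict: equivalent


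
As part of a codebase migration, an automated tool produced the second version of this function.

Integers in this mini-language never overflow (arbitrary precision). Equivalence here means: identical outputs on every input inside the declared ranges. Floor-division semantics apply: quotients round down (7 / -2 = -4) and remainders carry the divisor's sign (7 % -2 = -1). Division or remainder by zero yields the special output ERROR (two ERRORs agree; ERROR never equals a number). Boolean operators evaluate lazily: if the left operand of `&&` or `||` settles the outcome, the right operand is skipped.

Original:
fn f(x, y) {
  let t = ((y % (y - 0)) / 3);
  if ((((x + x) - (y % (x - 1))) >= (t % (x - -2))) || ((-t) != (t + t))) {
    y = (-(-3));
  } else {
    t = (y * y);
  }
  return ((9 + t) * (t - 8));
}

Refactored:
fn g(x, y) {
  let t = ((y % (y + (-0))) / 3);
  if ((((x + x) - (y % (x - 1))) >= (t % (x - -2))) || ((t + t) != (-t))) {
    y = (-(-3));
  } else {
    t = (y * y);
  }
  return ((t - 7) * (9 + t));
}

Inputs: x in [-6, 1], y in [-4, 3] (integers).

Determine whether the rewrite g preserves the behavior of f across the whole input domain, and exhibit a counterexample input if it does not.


Evaluate both at x=-6, y=-4.
f: t=0, then ((((x + x) - (y % (x - 1))) >= (t % (x - -2))) || ((-t) != (t + t))) is false, then t=16, then returns 200
g: t=0, then ((((x + x) - (y % (x - 1))) >= (t % (x - -2))) || ((t + t) != (-t))) is false, then t=16, then returns 225
200 against 225: the behavior changed.
verdict: not equivalent; witness: x=-6, y=-4


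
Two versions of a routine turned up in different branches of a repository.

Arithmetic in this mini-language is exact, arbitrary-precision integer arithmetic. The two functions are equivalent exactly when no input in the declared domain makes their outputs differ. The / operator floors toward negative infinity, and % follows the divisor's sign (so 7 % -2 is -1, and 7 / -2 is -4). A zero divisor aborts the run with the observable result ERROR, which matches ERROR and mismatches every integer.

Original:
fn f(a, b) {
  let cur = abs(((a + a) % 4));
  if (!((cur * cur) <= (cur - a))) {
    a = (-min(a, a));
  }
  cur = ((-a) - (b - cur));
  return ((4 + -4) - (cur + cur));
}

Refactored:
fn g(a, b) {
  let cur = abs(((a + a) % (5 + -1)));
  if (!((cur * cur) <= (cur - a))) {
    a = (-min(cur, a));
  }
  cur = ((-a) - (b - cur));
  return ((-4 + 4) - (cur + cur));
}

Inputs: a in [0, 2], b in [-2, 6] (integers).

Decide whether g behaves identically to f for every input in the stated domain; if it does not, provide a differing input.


Not equivalent: a=2, b=-2 separates them (-8 vs -4).
f: cur = 0; (!((cur * cur) <= (cur - a))) -> true; a = -2; cur = 4; return -8
g: cur = 0; (!((cur * cur) <= (cur - a))) -> true; a = 0; cur = 2; return -4
verdict: not equivalent; witness: a=2, b=-2


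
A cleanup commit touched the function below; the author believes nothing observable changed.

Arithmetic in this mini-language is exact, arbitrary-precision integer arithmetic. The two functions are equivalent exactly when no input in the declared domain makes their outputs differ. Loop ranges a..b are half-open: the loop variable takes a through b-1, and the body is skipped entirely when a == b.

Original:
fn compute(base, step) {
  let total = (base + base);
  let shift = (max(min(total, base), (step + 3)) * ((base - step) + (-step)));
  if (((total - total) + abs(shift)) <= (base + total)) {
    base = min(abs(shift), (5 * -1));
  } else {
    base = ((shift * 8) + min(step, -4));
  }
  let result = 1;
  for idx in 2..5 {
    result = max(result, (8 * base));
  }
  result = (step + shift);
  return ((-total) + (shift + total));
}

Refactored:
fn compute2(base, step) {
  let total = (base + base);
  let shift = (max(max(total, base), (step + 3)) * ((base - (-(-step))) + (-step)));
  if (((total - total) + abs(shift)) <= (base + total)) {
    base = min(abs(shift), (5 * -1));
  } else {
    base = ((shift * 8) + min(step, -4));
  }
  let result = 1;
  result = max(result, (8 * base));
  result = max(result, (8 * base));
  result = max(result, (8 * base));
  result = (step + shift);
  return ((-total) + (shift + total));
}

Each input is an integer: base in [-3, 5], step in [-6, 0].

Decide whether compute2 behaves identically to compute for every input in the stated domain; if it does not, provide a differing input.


Run the pair on base=-2, step=-6.
compute: total := -4 | shift := -30 | (((total - total) + abs(shift)) <= (base + total)): false | base := -246 | result := 1 | iter idx=2: | result := 1 | iter idx=3: | result := 1 | iter idx=4: | result := 1 | result := -36 | result -30
compute2: total := -4 | shift := -20 | (((total - total) + abs(shift)) <= (base + total)): false | base := -166 | result := 1 | result := 1 | result := 1 | result := 1 | result := -26 | result -20
-30 against -20: the behavior changed.
verdict: not equivalent; witness: base=-2, step=-6


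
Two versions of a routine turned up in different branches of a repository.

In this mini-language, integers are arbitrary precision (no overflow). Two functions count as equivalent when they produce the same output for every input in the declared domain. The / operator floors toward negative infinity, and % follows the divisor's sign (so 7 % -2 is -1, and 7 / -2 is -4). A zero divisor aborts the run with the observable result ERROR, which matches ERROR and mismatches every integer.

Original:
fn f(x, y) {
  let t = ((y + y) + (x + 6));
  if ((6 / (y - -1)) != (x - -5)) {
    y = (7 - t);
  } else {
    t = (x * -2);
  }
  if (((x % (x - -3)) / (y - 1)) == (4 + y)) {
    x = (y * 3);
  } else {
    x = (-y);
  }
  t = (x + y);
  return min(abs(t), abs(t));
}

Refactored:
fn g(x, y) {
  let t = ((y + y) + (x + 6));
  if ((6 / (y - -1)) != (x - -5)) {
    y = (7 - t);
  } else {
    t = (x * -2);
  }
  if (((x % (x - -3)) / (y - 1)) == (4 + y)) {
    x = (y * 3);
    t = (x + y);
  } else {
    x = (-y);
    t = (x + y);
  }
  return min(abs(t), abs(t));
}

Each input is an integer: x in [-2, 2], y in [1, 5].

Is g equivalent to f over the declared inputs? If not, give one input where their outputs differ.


Changes here: statement counts differ, and arithmetic usage differs; the full 25-point sweep finds no disagreement.
verdict: equivalent


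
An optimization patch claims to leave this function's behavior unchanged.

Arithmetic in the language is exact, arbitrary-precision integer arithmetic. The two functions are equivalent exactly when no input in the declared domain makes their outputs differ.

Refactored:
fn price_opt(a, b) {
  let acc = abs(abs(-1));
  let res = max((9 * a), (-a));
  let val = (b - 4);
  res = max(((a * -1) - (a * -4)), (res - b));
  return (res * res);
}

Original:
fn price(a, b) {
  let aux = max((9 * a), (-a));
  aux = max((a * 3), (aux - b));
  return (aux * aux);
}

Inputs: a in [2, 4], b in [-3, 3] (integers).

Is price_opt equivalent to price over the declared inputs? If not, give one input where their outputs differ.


This is a faithful refactor — min/max/abs usage differs, arithmetic usage differs, local variable names differ, constant usage differs, statement counts differ, but the computed results match everywhere.
One worked example (a=3, b=-1) — price: aux=27, then aux=28, then returns 784; price_opt: acc=1, then res=27, then val=-5, then res=28, then returns 784; agreement on 784.
Across all 21 domain points the two functions coincide.
verdict: equivalent


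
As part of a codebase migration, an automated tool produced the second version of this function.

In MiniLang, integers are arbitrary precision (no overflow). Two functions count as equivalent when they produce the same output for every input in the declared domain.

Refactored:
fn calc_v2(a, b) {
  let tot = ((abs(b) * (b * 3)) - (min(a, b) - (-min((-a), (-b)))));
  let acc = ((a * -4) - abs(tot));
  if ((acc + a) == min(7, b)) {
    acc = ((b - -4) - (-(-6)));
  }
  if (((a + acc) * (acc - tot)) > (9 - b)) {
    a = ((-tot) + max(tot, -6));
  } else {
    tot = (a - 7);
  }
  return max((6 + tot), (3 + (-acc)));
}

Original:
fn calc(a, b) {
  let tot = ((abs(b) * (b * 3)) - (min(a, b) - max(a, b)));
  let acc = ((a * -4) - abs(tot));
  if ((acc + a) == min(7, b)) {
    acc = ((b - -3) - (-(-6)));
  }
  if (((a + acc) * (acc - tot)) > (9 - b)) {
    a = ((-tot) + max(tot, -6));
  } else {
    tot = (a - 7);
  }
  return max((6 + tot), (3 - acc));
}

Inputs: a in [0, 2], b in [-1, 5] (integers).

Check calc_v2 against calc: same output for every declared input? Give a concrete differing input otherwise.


Try a=0, b=0.
calc: tot becomes 0; next acc becomes 0; next ((acc + a) == min(7, b)) evaluates to true; next acc becomes -3; next (((a + acc) * (acc - tot)) > (9 - b)) evaluates to false; next tot becomes -7; next final value 6
calc_v2: tot becomes 0; next acc becomes 0; next ((acc + a) == min(7, b)) evaluates to true; next acc becomes -2; next (((a + acc) * (acc - tot)) > (9 - b)) evaluates to false; next tot becomes -7; next final value 5
6 against 5: the behavior changed.
verdict: not equivalent; witness: a=0, b=0


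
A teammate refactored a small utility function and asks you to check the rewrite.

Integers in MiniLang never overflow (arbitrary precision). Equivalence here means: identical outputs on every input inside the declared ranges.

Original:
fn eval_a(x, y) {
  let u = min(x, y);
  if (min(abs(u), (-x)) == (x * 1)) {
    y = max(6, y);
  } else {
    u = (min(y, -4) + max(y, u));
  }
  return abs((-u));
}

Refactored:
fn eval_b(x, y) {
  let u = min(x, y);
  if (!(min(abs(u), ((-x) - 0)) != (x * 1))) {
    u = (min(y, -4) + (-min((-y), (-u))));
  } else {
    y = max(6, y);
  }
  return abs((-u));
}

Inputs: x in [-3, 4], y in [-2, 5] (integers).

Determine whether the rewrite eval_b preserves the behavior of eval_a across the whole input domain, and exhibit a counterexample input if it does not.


The rewrite breaks on x=-3, y=-2, where the results are 6 and 3.
eval_a: u = -3; (min(abs(u), (-x)) == (x * 1)) -> false; u = -6; return 6
eval_b: u = -3; (!(min(abs(u), ((-x) - 0)) != (x * 1))) -> false; y = 6; return 3
verdict: not equivalent; witness: x=-3, y=-2


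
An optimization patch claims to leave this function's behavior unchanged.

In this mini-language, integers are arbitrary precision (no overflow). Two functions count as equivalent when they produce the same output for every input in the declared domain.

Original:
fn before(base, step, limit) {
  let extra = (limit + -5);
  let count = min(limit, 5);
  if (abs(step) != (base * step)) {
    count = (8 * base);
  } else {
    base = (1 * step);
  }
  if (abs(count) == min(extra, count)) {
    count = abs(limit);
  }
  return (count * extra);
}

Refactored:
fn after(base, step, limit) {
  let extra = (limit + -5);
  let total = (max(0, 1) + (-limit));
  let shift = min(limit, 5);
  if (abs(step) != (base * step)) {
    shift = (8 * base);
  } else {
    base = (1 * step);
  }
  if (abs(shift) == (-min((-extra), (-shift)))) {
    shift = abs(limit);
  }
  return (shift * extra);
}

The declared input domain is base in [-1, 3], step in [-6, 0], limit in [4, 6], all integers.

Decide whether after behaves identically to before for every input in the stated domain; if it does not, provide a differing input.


These are not equivalent — on base=-1, step=-6, limit=6 the outputs split (5 vs 6).
before: extra becomes 1; next count becomes 5; next (abs(step) != (base * step)) evaluates to false; next base becomes -6; next (abs(count) == min(extra, count)) evaluates to false; next final value 5
after: extra becomes 1; next total becomes -5; next shift becomes 5; next (abs(step) != (base * step)) evaluates to false; next base becomes -6; next (abs(shift) == (-min((-extra), (-shift)))) evaluates to true; next shift becomes 6; next final value 6
verdict: not equivalent; witness: base=-1, step=-6, limit=6


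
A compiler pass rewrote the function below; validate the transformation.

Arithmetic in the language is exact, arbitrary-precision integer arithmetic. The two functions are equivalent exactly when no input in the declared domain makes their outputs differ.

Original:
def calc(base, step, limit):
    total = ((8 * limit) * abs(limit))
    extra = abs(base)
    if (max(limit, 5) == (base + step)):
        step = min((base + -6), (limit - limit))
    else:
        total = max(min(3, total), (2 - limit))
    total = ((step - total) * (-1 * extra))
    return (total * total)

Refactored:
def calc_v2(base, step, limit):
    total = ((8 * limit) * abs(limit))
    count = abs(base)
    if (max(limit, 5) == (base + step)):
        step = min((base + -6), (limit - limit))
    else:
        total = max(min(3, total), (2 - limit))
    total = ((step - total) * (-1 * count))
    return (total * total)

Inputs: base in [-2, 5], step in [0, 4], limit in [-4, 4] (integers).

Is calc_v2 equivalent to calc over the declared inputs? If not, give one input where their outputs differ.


Equivalent — the differences include local variable names differ, yet no declared input distinguishes the two.
Tracing base=3, step=3, limit=3: calc: total := 72 | extra := 3 | (max(limit, 5) == (base + step)): false | total := 3 | total := 0 | result 0 | calc_v2: total := 72 | count := 3 | (max(limit, 5) == (base + step)): false | total := 3 | total := 0 | result 0 — matching result 0.
An exhaustive pass over the 360 declared inputs shows identical outputs.
verdict: equivalent


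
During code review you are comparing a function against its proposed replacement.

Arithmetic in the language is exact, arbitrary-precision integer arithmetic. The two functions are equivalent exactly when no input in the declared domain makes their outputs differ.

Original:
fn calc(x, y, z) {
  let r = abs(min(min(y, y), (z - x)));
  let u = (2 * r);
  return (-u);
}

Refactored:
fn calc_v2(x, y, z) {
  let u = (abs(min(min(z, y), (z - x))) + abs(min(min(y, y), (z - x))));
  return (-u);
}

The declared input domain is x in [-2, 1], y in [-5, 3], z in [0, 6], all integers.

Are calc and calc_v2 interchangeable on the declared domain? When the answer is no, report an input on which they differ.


At x=-2, y=1, z=0: calc gives -2, calc_v2 gives -1.
verdict: not equivalent; witness: x=-2, y=1, z=0


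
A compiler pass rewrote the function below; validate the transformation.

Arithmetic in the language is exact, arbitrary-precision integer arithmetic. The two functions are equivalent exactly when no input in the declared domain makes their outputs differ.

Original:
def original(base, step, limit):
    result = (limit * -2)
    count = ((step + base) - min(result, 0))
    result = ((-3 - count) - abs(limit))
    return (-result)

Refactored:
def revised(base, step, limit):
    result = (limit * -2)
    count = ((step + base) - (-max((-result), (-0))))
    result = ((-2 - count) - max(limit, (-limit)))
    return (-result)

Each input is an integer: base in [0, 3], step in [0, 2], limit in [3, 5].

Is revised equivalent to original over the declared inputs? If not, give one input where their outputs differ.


The rewrite breaks on base=0, step=0, limit=3, where the results are 12 and 11.
original: result=-6, then count=6, then result=-12, then returns 12
revised: result=-6, then count=6, then result=-11, then returns 11
verdict: not equivalent; witness: base=0, step=0, limit=3


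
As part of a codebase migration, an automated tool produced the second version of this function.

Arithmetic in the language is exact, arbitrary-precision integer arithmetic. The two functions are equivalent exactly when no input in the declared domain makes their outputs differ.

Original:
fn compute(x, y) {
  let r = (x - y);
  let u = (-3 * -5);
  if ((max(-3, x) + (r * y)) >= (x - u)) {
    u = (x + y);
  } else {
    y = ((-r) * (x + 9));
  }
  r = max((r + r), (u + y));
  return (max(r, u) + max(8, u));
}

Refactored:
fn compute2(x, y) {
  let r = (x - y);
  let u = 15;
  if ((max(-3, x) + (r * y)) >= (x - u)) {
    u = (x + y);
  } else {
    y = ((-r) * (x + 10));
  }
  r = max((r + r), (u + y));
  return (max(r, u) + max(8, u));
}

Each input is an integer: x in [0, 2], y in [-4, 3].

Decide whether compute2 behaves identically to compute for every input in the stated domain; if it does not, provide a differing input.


The edit looks behavioral (`9` became `10`), but over these ranges it never changes the outcome.
Tracing x=1, y=1: compute: r := 0 | u := 15 | ((max(-3, x) + (r * y)) >= (x - u)): true | u := 2 | r := 3 | result 11 | compute2: r := 0 | u := 15 | ((max(-3, x) + (r * y)) >= (x - u)): true | u := 2 | r := 3 | result 11 — matching result 11.
Every one of the 24 inputs gives matching results.
verdict: equivalent


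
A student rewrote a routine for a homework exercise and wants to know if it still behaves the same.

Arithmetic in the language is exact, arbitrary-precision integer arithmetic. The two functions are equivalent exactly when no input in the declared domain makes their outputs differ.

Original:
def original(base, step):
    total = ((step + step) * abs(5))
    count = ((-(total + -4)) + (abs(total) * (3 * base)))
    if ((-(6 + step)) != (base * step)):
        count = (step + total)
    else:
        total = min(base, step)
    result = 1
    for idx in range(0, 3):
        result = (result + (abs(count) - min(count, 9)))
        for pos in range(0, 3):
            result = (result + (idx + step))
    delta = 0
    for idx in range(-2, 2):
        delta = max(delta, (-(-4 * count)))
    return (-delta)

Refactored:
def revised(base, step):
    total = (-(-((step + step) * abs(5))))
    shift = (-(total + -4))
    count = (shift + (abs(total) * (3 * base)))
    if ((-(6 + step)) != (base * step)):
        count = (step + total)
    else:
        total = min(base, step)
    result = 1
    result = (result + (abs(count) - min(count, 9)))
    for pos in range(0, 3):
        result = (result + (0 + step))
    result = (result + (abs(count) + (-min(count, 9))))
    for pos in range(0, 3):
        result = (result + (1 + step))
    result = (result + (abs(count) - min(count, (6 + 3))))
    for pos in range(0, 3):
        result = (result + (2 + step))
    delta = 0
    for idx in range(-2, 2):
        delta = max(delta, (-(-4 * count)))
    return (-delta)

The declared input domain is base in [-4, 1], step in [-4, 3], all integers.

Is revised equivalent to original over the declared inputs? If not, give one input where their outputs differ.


This is a faithful refactor — arithmetic usage differs; also local variable names differ; also statement counts differ; also loop structure differs; also min/max/abs usage differs; also constant usage differs, but the computed results match everywhere.
As a probe, take base=-3, step=1: original runs total = 10; count = -96; ((-(6 + step)) != (base * step)) -> true; count = 11; result = 1; [idx=0]; result = 3; [pos=0]; result = 4; [pos=1]; result = 5; [pos=2]; result = 6; [idx=1]; result = 8; [pos=0]; result = 10; [pos=1]; result = 12; [pos=2]; result = 14; [idx=2]; result = 16; [pos=0]; result = 19; [pos=1]; result = 22; [pos=2]; result = 25; delta = 0; [idx=-2]; delta = 44; [idx=-1]; delta = 44; [idx=0]; delta = 44; [idx=1]; delta = 44; return -44; revised runs total = 10; shift = -6; count = -96; ((-(6 + step)) != (base * step)) -> true; count = 11; result = 1; result = 3; [pos=0]; result = 4; [pos=1]; result = 5; [pos=2]; result = 6; result = 8; [pos=0]; result = 10; [pos=1]; result = 12; [pos=2]; result = 14; result = 16; [pos=0]; result = 19; [pos=1]; result = 22; [pos=2]; result = 25; delta = 0; [idx=-2]; delta = 44; [idx=-1]; delta = 44; [idx=0]; delta = 44; [idx=1]; delta = 44; return -44; both end at -44.
Every one of the 48 inputs gives matching results.
verdict: equivalent


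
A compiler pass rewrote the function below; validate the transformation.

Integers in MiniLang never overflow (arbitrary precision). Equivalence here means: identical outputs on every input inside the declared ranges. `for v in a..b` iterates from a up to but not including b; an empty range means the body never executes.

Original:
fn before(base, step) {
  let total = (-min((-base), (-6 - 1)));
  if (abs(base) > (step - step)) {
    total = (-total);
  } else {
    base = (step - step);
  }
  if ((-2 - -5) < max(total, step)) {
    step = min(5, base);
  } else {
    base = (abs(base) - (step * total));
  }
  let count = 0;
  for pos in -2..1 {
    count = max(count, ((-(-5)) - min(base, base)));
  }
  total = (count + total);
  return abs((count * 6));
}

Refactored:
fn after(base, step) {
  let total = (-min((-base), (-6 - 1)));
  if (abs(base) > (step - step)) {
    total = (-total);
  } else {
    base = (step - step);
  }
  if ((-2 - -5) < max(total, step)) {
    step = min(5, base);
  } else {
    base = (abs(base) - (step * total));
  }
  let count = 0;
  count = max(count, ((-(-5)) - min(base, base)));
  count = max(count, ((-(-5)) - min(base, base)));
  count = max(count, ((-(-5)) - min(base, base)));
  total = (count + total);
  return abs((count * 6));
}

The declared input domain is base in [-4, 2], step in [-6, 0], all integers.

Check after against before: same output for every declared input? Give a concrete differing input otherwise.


Side by side, the visible changes include: statement counts differ; loop structure differs; local variable names differ; min/max/abs usage differs; arithmetic usage differs; constant usage differs.
Tracing base=1, step=-6: before: total becomes 7; next (abs(base) > (step - step)) evaluates to true; next total becomes -7; next ((-2 - -5) < max(total, step)) evaluates to false; next base becomes -41; next count becomes 0; next at pos=-2:; next count becomes 46; next at pos=-1:; next count becomes 46; next at pos=0:; next count becomes 46; next total becomes 39; next final value 276 | after: total becomes 7; next (abs(base) > (step - step)) evaluates to true; next total becomes -7; next ((-2 - -5) < max(total, step)) evaluates to false; next base becomes -41; next count becomes 0; next count becomes 46; next count becomes 46; next count becomes 46; next total becomes 39; next final value 276 — matching result 276.
An exhaustive pass over the 49 declared inputs shows identical outputs.
verdict: equivalent


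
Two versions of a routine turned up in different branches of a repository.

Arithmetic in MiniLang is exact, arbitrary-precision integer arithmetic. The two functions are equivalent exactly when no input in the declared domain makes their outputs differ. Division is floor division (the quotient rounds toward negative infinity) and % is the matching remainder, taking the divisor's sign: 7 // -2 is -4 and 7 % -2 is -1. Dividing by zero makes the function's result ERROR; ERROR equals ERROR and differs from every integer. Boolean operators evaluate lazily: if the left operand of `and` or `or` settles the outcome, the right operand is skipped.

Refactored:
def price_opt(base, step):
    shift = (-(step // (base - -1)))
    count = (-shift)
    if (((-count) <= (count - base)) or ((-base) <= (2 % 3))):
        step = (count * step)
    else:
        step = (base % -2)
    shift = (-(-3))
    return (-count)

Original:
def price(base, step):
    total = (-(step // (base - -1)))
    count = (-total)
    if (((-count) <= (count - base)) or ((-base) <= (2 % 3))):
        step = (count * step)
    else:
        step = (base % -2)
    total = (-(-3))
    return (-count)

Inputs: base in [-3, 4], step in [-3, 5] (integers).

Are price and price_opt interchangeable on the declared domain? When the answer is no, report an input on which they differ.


The two versions differ — the changes include local variable names differ.
One worked example (base=4, step=5) — price: total becomes -1; next count becomes 1; next (((-count) <= (count - base)) or ((-base) <= (2 % 3))) evaluates to true; next step becomes 5; next total becomes 3; next final value -1; price_opt: shift becomes -1; next count becomes 1; next (((-count) <= (count - base)) or ((-base) <= (2 % 3))) evaluates to true; next step becomes 5; next shift becomes 3; next final value -1; agreement on -1.
Across all 72 domain points the two functions coincide.
verdict: equivalent


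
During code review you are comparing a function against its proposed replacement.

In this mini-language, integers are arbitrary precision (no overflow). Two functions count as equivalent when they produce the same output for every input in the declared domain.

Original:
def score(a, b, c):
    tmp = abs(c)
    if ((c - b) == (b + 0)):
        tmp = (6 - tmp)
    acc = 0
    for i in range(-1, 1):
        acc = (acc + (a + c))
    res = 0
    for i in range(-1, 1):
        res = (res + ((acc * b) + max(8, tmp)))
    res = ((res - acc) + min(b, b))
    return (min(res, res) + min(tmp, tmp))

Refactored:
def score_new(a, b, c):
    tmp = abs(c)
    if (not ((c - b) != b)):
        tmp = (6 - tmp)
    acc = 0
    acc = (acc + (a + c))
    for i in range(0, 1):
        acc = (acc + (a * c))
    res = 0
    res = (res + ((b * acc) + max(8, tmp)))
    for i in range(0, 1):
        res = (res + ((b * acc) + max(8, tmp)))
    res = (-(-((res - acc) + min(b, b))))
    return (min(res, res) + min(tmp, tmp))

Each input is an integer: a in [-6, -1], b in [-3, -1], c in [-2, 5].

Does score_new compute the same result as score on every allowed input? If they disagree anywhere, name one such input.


Try a=-6, b=-3, c=-2.
score: tmp = 2; ((c - b) == (b + 0)) -> false; acc = 0; [i=-1]; acc = -8; [i=0]; acc = -16; res = 0; [i=-1]; res = 56; [i=0]; res = 112; res = 125; return 127
score_new: tmp = 2; (not ((c - b) != b)) -> false; acc = 0; acc = -8; [i=0]; acc = 4; res = 0; res = -4; [i=0]; res = -8; res = -15; return -13
127 against -13: the behavior changed.
verdict: not equivalent; witness: a=-6, b=-3, c=-2


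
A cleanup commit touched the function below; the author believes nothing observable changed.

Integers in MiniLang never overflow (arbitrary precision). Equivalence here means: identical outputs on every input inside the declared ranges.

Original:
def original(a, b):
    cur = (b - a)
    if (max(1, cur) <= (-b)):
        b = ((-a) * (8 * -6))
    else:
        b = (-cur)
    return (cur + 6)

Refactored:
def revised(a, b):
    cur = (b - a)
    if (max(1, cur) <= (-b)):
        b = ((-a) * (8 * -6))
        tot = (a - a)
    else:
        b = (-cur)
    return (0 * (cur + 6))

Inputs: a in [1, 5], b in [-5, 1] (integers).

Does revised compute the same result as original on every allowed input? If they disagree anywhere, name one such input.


Evaluate both at a=1, b=-4.
original: cur becomes -5; next (max(1, cur) <= (-b)) evaluates to true; next b becomes 48; next final value 1
revised: cur becomes -5; next (max(1, cur) <= (-b)) evaluates to true; next b becomes 48; next tot becomes 0; next final value 0
1 against 0: the behavior changed.
verdict: not equivalent; witness: a=1, b=-4


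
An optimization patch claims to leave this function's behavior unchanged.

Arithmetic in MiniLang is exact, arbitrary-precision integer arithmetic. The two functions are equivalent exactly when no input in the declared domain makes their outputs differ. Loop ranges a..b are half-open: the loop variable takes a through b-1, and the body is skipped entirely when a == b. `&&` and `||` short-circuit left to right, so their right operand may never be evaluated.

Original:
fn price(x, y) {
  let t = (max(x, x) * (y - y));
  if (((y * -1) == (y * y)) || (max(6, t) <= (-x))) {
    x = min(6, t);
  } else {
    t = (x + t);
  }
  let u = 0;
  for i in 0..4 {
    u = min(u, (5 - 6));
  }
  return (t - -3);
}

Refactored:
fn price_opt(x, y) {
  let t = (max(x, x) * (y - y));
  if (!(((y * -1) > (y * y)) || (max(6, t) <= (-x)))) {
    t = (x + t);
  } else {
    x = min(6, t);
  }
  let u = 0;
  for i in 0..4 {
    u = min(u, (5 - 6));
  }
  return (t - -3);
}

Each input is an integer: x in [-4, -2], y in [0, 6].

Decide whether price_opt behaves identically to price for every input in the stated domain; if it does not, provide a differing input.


Take x=-4, y=0.
price: t := 0 | (((y * -1) == (y * y)) || (max(6, t) <= (-x))): true | x := 0 | u := 0 | iter i=0: | u := -1 | iter i=1: | u := -1 | iter i=2: | u := -1 | iter i=3: | u := -1 | result 3
price_opt: t := 0 | (!(((y * -1) > (y * y)) || (max(6, t) <= (-x)))): true | t := -4 | u := 0 | iter i=0: | u := -1 | iter i=1: | u := -1 | iter i=2: | u := -1 | iter i=3: | u := -1 | result -1
3 vs -1 — the two versions disagree here.
verdict: not equivalent; witness: x=-4, y=0


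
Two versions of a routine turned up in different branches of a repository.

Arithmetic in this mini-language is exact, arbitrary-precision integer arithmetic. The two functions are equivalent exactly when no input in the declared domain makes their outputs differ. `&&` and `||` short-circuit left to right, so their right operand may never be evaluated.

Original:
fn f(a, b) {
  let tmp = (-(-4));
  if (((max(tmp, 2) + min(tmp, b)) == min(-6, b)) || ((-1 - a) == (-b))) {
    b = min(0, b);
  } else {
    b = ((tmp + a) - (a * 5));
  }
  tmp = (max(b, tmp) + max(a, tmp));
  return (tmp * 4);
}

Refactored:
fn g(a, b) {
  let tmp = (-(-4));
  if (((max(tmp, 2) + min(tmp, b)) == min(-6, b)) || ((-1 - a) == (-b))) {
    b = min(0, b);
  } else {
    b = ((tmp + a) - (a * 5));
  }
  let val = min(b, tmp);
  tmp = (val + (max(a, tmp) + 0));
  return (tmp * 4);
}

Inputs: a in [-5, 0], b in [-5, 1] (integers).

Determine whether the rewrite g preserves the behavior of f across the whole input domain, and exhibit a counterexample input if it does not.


There is a counterexample at a=-5, b=-5: 112 on one side, 32 on the other.
f: tmp = 4; (((max(tmp, 2) + min(tmp, b)) == min(-6, b)) || ((-1 - a) == (-b))) -> false; b = 24; tmp = 28; return 112
g: tmp = 4; (((max(tmp, 2) + min(tmp, b)) == min(-6, b)) || ((-1 - a) == (-b))) -> false; b = 24; val = 4; tmp = 8; return 32
verdict: not equivalent; witness: a=-5, b=-5


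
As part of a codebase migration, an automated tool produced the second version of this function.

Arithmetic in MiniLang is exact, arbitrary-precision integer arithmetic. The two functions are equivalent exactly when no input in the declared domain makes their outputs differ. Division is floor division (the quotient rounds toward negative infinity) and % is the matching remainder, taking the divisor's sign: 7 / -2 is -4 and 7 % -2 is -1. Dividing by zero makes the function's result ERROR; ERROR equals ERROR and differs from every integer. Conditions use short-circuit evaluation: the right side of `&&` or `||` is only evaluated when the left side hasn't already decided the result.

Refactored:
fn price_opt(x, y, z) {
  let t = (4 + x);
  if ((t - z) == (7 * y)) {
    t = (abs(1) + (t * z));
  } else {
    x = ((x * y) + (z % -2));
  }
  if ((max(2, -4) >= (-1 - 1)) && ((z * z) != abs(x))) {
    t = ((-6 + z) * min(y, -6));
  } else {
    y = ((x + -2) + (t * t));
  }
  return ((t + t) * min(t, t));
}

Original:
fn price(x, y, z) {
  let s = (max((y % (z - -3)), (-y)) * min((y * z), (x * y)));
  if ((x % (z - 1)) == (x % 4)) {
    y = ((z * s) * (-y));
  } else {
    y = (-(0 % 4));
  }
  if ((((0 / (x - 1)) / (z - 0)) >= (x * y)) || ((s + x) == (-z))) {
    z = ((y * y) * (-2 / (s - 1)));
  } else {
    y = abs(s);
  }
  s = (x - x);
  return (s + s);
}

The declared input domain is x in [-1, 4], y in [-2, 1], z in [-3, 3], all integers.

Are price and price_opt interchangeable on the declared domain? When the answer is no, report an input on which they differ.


There is a counterexample at x=-1, y=-2, z=-3: ERROR on one side, 5832 on the other.
price: hits division by zero so the output is ERROR
price_opt: t becomes 3; next ((t - z) == (7 * y)) evaluates to false; next x becomes 1; next ((max(2, -4) >= (-1 - 1)) && ((z * z) != abs(x))) evaluates to true; next t becomes 54; next final value 5832
verdict: not equivalent; witness: x=-1, y=-2, z=-3


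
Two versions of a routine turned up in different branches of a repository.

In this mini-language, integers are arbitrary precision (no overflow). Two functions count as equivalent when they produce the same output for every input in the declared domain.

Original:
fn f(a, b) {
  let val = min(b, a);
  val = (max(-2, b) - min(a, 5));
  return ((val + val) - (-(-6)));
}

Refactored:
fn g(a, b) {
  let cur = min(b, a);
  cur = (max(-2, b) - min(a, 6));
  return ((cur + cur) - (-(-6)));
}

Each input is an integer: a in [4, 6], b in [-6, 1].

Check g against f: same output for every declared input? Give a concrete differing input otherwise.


Take a=6, b=-6.
f: val=-6, then val=-7, then returns -20
g: cur=-6, then cur=-8, then returns -22
-20 against -22: the behavior changed.
verdict: not equivalent; witness: a=6, b=-6


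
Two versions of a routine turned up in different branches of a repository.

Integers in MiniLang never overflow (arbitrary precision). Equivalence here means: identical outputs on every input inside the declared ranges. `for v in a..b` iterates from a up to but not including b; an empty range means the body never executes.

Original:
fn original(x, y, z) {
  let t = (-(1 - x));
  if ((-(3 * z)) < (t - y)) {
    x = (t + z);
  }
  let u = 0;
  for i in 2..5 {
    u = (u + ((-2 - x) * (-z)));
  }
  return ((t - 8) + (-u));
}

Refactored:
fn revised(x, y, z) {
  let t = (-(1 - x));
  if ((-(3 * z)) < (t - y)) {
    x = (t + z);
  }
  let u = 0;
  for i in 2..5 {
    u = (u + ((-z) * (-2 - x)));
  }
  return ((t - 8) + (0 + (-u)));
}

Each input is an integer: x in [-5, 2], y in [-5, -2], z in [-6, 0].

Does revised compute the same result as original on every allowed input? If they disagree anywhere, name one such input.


This is a faithful refactor — constant usage differs; also arithmetic usage differs, but the computed results match everywhere.
Tracing x=-3, y=-5, z=-5: original: t becomes -4; next ((-(3 * z)) < (t - y)) evaluates to false; next u becomes 0; next at i=2:; next u becomes 5; next at i=3:; next u becomes 10; next at i=4:; next u becomes 15; next final value -27 | revised: t becomes -4; next ((-(3 * z)) < (t - y)) evaluates to false; next u becomes 0; next at i=2:; next u becomes 5; next at i=3:; next u becomes 10; next at i=4:; next u becomes 15; next final value -27 — matching result -27.
Sweeping the whole domain (224 inputs) finds no disagreement.
verdict: equivalent


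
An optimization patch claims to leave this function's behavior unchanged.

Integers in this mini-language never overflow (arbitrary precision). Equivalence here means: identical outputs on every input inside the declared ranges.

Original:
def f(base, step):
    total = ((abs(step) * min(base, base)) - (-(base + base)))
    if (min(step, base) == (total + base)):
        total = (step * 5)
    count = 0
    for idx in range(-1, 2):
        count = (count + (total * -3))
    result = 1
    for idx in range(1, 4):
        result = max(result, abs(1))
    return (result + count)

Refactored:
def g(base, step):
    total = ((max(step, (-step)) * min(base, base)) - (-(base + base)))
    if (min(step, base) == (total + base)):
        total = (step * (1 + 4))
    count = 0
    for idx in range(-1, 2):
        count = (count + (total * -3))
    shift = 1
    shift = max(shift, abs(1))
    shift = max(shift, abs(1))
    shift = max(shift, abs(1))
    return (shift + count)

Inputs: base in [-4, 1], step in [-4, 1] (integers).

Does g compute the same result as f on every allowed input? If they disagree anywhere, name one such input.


The two versions differ — the changes include arithmetic usage differs; and min/max/abs usage differs; and loop structure differs; and statement counts differ; and constant usage differs; and local variable names differ.
Spot check at base=-3, step=-3 — f: total := -15 | (min(step, base) == (total + base)): false | count := 0 | iter idx=-1: | count := 45 | iter idx=0: | count := 90 | iter idx=1: | count := 135 | result := 1 | iter idx=1: | result := 1 | iter idx=2: | result := 1 | iter idx=3: | result := 1 | result 136. g: total := -15 | (min(step, base) == (total + base)): false | count := 0 | iter idx=-1: | count := 45 | iter idx=0: | count := 90 | iter idx=1: | count := 135 | shift := 1 | shift := 1 | shift := 1 | shift := 1 | result 136. Both give 136.
Every one of the 36 inputs gives matching results.
verdict: equivalent


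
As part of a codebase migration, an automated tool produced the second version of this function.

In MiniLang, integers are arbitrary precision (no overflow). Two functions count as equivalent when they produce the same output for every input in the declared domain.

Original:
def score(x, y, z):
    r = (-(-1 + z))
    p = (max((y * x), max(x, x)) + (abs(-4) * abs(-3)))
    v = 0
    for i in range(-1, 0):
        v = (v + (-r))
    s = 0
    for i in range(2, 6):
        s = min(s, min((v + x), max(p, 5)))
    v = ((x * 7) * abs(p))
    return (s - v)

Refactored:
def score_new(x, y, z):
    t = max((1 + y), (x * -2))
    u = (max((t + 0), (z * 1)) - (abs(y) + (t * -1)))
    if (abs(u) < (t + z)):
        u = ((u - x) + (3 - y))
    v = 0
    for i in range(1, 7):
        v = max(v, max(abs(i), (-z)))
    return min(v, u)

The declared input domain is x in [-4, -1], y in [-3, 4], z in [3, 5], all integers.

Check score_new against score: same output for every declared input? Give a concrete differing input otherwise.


Consider the input x=-4, y=-3, z=3.
score: r=-2, then p=24, then v=0, then (i=-1), then v=2, then s=0, then (i=2), then s=-2, then (i=3), then s=-2, then (i=4), then s=-2, then (i=5), then s=-2, then v=-672, then returns 670
score_new: t=8, then u=13, then (abs(u) < (t + z)) is false, then v=0, then (i=1), then v=1, then (i=2), then v=2, then (i=3), then v=3, then (i=4), then v=4, then (i=5), then v=5, then (i=6), then v=6, then returns 6
670 and 6 differ, so these are not the same function on this domain.
verdict: not equivalent; witness: x=-4, y=-3, z=3
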